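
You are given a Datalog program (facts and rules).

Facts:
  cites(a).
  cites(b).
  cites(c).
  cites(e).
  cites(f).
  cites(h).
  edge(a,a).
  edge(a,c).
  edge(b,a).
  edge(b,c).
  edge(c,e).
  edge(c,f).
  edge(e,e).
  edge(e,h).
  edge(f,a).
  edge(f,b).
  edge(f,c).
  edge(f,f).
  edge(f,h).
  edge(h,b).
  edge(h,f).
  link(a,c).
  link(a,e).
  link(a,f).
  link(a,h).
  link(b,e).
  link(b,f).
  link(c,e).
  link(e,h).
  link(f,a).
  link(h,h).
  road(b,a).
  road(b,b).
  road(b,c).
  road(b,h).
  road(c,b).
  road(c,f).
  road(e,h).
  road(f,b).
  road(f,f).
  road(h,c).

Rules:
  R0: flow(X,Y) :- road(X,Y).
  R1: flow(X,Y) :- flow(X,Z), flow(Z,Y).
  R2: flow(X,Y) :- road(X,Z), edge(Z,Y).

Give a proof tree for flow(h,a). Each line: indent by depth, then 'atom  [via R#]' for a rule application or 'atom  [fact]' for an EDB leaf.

round 1: derive flow(b,a) via R0 from road(b,a)
round 1: derive flow(b,b) via R0 from road(b,b)
round 1: derive flow(b,c) via R0 from road(b,c)
round 1: derive flow(b,h) via R0 from road(b,h)
round 1: derive flow(c,b) via R0 from road(c,b)
round 1: derive flow(c,f) via R0 from road(c,f)
round 1: derive flow(e,h) via R0 from road(e,h)
round 1: derive flow(f,b) via R0 from road(f,b)
round 1: derive flow(f,f) via R0 from road(f,f)
round 1: derive flow(h,c) via R0 from road(h,c)
round 1: derive flow(b,e) via R2 from road(b,c), edge(c,e)
round 1: derive flow(b,f) via R2 from road(b,c), edge(c,f)
round 1: derive flow(c,a) via R2 from road(c,b), edge(b,a)
round 1: derive flow(c,c) via R2 from road(c,b), edge(b,c)
round 1: derive flow(c,h) via R2 from road(c,f), edge(f,h)
round 1: derive flow(e,b) via R2 from road(e,h), edge(h,b)
round 1: derive flow(e,f) via R2 from road(e,h), edge(h,f)
round 1: derive flow(f,a) via R2 from road(f,b), edge(b,a)
round 1: derive flow(f,c) via R2 from road(f,b), edge(b,c)
round 1: derive flow(f,h) via R2 from road(f,f), edge(f,h)
round 1: derive flow(h,e) via R2 from road(h,c), edge(c,e)
round 1: derive flow(h,f) via R2 from road(h,c), edge(c,f)
round 2: derive flow(c,e) via R1 from flow(c,b), flow(b,e)
round 2: derive flow(e,a) via R1 from flow(e,b), flow(b,a)
round 2: derive flow(e,c) via R1 from flow(e,b), flow(b,c)
round 2: derive flow(e,e) via R1 from flow(e,b), flow(b,e)
round 2: derive flow(f,e) via R1 from flow(f,b), flow(b,e)
round 2: derive flow(h,a) via R1 from flow(h,c), flow(c,a)
round 2: derive flow(h,b) via R1 from flow(h,c), flow(c,b)
round 2: derive flow(h,h) via R1 from flow(h,c), flow(c,h)

flow(h,a)  [via R1]
  flow(h,c)  [via R0]
    road(h,c)  [fact]
  flow(c,a)  [via R2]
    road(c,b)  [fact]
    edge(b,a)  [fact]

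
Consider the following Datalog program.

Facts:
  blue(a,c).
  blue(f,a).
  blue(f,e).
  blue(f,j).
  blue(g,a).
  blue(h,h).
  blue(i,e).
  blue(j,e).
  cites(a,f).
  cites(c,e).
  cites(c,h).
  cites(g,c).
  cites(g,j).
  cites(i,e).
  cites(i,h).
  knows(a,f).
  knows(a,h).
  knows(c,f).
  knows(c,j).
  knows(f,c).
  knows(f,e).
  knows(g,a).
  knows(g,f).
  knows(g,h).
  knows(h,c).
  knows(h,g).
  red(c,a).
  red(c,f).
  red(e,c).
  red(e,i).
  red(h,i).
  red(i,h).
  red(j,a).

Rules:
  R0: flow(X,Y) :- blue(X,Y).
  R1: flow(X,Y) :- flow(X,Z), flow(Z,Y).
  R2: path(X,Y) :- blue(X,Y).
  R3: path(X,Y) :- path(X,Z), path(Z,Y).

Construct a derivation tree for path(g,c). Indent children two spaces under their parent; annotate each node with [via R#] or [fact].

round 1: derive path(a,c) via R2 from blue(a,c)
round 1: derive path(f,a) via R2 from blue(f,a)
round 1: derive path(f,e) via R2 from blue(f,e)
round 1: derive path(f,j) via R2 from blue(f,j)
round 1: derive path(g,a) via R2 from blue(g,a)
round 1: derive path(h,h) via R2 from blue(h,h)
round 1: derive path(i,e) via R2 from blue(i,e)
round 1: derive path(j,e) via R2 from blue(j,e)
round 2: derive path(f,c) via R3 from path(f,a), path(a,c)
round 2: derive path(g,c) via R3 from path(g,a), path(a,c)

path(g,c)  [via R3]
  path(g,a)  [via R2]
    blue(g,a)  [fact]
  path(a,c)  [via R2]
    blue(a,c)  [fact]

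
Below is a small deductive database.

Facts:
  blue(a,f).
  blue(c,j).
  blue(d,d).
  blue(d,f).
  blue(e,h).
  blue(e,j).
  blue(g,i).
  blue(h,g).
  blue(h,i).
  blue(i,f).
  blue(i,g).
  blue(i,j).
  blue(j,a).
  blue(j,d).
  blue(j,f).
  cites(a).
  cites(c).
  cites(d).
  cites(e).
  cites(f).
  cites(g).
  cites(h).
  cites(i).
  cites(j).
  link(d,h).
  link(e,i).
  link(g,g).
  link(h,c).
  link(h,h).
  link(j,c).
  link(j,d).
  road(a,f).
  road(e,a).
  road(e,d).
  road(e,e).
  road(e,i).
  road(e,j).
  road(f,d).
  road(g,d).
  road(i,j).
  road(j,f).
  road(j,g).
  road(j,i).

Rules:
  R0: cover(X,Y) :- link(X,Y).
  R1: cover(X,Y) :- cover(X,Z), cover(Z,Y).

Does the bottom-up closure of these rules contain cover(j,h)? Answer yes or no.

yes

round 1: derive cover(d,h) via R0 from link(d,h)
round 1: derive cover(e,i) via R0 from link(e,i)
round 1: derive cover(g,g) via R0 from link(g,g)
round 1: derive cover(h,c) via R0 from link(h,c)
round 1: derive cover(h,h) via R0 from link(h,h)
round 1: derive cover(j,c) via R0 from link(j,c)
round 1: derive cover(j,d) via R0 from link(j,d)
round 2: derive cover(d,c) via R1 from cover(d,h), cover(h,c)
round 2: derive cover(j,h) via R1 from cover(j,d), cover(d,h)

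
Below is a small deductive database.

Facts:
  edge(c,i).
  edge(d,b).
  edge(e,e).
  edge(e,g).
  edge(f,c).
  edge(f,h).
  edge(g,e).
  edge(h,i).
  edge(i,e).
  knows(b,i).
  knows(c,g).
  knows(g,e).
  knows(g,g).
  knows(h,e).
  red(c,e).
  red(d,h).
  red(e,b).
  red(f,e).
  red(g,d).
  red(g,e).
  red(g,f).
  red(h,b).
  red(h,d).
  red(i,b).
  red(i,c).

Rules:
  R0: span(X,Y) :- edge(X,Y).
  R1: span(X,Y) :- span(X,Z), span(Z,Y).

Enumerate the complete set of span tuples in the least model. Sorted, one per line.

span(c,e)
span(c,g)
span(c,i)
span(d,b)
span(e,e)
span(e,g)
span(f,c)
span(f,e)
span(f,g)
span(f,h)
span(f,i)
span(g,e)
span(g,g)
span(h,e)
span(h,g)
span(h,i)
span(i,e)
span(i,g)

round 1: derive span(c,i) via R0 from edge(c,i)
round 1: derive span(d,b) via R0 from edge(d,b)
round 1: derive span(e,e) via R0 from edge(e,e)
round 1: derive span(e,g) via R0 from edge(e,g)
round 1: derive span(f,c) via R0 from edge(f,c)
round 1: derive span(f,h) via R0 from edge(f,h)
round 1: derive span(g,e) via R0 from edge(g,e)
round 1: derive span(h,i) via R0 from edge(h,i)
round 1: derive span(i,e) via R0 from edge(i,e)
round 2: derive span(c,e) via R1 from span(c,i), span(i,e)
round 2: derive span(f,i) via R1 from span(f,c), span(c,i)
round 2: derive span(g,g) via R1 from span(g,e), span(e,g)
round 2: derive span(h,e) via R1 from span(h,i), span(i,e)
round 2: derive span(i,g) via R1 from span(i,e), span(e,g)
round 3: derive span(c,g) via R1 from span(c,e), span(e,g)
round 3: derive span(f,e) via R1 from span(f,c), span(c,e)
round 3: derive span(f,g) via R1 from span(f,i), span(i,g)
round 3: derive span(h,g) via R1 from span(h,e), span(e,g)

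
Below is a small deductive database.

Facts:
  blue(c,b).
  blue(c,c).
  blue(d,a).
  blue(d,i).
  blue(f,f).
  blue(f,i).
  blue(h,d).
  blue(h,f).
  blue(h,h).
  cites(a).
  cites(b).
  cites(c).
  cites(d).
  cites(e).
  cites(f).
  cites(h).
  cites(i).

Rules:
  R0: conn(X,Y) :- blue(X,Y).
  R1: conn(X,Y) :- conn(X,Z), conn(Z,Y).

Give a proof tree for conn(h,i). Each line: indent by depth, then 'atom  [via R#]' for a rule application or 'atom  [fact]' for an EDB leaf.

conn(h,i)  [via R1]
  conn(h,d)  [via R0]
    blue(h,d)  [fact]
  conn(d,i)  [via R0]
    blue(d,i)  [fact]

round 1: derive conn(c,b) via R0 from blue(c,b)
round 1: derive conn(c,c) via R0 from blue(c,c)
round 1: derive conn(d,a) via R0 from blue(d,a)
round 1: derive conn(d,i) via R0 from blue(d,i)
round 1: derive conn(f,f) via R0 from blue(f,f)
round 1: derive conn(f,i) via R0 from blue(f,i)
round 1: derive conn(h,d) via R0 from blue(h,d)
round 1: derive conn(h,f) via R0 from blue(h,f)
round 1: derive conn(h,h) via R0 from blue(h,h)
round 2: derive conn(h,a) via R1 from conn(h,d), conn(d,a)
round 2: derive conn(h,i) via R1 from conn(h,d), conn(d,i)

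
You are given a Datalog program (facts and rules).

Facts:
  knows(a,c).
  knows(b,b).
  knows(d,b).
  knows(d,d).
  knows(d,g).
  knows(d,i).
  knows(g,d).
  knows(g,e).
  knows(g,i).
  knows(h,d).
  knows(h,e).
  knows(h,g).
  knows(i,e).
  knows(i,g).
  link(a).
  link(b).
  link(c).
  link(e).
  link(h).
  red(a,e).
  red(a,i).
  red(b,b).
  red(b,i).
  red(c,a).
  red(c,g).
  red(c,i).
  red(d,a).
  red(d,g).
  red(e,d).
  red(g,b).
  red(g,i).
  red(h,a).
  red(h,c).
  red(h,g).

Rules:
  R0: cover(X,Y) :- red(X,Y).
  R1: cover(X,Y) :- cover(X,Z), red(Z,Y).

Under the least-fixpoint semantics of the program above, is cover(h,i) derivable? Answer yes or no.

round 1: derive cover(a,e) via R0 from red(a,e)
round 1: derive cover(a,i) via R0 from red(a,i)
round 1: derive cover(b,b) via R0 from red(b,b)
round 1: derive cover(b,i) via R0 from red(b,i)
round 1: derive cover(c,a) via R0 from red(c,a)
round 1: derive cover(c,g) via R0 from red(c,g)
round 1: derive cover(c,i) via R0 from red(c,i)
round 1: derive cover(d,a) via R0 from red(d,a)
round 1: derive cover(d,g) via R0 from red(d,g)
round 1: derive cover(e,d) via R0 from red(e,d)
round 1: derive cover(g,b) via R0 from red(g,b)
round 1: derive cover(g,i) via R0 from red(g,i)
round 1: derive cover(h,a) via R0 from red(h,a)
round 1: derive cover(h,c) via R0 from red(h,c)
round 1: derive cover(h,g) via R0 from red(h,g)
round 2: derive cover(a,d) via R1 from cover(a,e), red(e,d)
round 2: derive cover(c,b) via R1 from cover(c,g), red(g,b)
round 2: derive cover(c,e) via R1 from cover(c,a), red(a,e)
round 2: derive cover(d,b) via R1 from cover(d,g), red(g,b)
round 2: derive cover(d,e) via R1 from cover(d,a), red(a,e)
round 2: derive cover(d,i) via R1 from cover(d,a), red(a,i)
round 2: derive cover(e,a) via R1 from cover(e,d), red(d,a)
round 2: derive cover(e,g) via R1 from cover(e,d), red(d,g)
round 2: derive cover(h,b) via R1 from cover(h,g), red(g,b)
round 2: derive cover(h,e) via R1 from cover(h,a), red(a,e)
round 2: derive cover(h,i) via R1 from cover(h,a), red(a,i)
round 3: derive cover(a,a) via R1 from cover(a,d), red(d,a)
round 3: derive cover(a,g) via R1 from cover(a,d), red(d,g)
round 3: derive cover(c,d) via R1 from cover(c,e), red(e,d)
round 3: derive cover(d,d) via R1 from cover(d,e), red(e,d)
round 3: derive cover(e,b) via R1 from cover(e,g), red(g,b)
round 3: derive cover(e,e) via R1 from cover(e,a), red(a,e)
round 3: derive cover(e,i) via R1 from cover(e,a), red(a,i)
round 3: derive cover(h,d) via R1 from cover(h,e), red(e,d)
round 4: derive cover(a,b) via R1 from cover(a,g), red(g,b)

yes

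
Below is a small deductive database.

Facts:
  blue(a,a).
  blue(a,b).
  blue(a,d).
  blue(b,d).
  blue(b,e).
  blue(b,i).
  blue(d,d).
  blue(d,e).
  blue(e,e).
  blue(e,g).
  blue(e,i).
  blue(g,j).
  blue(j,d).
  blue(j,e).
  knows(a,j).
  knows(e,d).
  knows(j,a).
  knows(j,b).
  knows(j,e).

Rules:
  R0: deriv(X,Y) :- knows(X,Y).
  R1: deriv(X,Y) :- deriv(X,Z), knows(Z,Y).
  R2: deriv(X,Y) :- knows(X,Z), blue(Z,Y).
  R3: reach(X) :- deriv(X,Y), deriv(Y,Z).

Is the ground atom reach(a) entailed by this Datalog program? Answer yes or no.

yes

round 1: derive deriv(a,j) via R0 from knows(a,j)
round 1: derive deriv(e,d) via R0 from knows(e,d)
round 1: derive deriv(j,a) via R0 from knows(j,a)
round 1: derive deriv(j,b) via R0 from knows(j,b)
round 1: derive deriv(j,e) via R0 from knows(j,e)
round 1: derive deriv(a,d) via R2 from knows(a,j), blue(j,d)
round 1: derive deriv(a,e) via R2 from knows(a,j), blue(j,e)
round 1: derive deriv(e,e) via R2 from knows(e,d), blue(d,e)
round 1: derive deriv(j,d) via R2 from knows(j,a), blue(a,d)
round 1: derive deriv(j,g) via R2 from knows(j,e), blue(e,g)
round 1: derive deriv(j,i) via R2 from knows(j,b), blue(b,i)
round 2: derive deriv(a,a) via R1 from deriv(a,j), knows(j,a)
round 2: derive deriv(a,b) via R1 from deriv(a,j), knows(j,b)
round 2: derive deriv(j,j) via R1 from deriv(j,a), knows(a,j)
round 2: derive reach(a) via R3 from deriv(a,e), deriv(e,d)
round 2: derive reach(e) via R3 from deriv(e,e), deriv(e,d)
round 2: derive reach(j) via R3 from deriv(j,a), deriv(a,d)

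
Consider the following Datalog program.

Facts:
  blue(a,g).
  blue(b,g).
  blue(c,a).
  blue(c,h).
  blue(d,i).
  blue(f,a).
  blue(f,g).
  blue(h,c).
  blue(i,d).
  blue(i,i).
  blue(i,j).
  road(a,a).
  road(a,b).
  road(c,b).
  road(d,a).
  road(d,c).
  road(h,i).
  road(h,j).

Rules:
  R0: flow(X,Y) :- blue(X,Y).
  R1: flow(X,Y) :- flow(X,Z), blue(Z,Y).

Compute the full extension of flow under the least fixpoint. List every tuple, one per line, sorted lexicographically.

flow(a,g)
flow(b,g)
flow(c,a)
flow(c,c)
flow(c,g)
flow(c,h)
flow(d,d)
flow(d,i)
flow(d,j)
flow(f,a)
flow(f,g)
flow(h,a)
flow(h,c)
flow(h,g)
flow(h,h)
flow(i,d)
flow(i,i)
flow(i,j)

round 1: derive flow(a,g) via R0 from blue(a,g)
round 1: derive flow(b,g) via R0 from blue(b,g)
round 1: derive flow(c,a) via R0 from blue(c,a)
round 1: derive flow(c,h) via R0 from blue(c,h)
round 1: derive flow(d,i) via R0 from blue(d,i)
round 1: derive flow(f,a) via R0 from blue(f,a)
round 1: derive flow(f,g) via R0 from blue(f,g)
round 1: derive flow(h,c) via R0 from blue(h,c)
round 1: derive flow(i,d) via R0 from blue(i,d)
round 1: derive flow(i,i) via R0 from blue(i,i)
round 1: derive flow(i,j) via R0 from blue(i,j)
round 2: derive flow(c,c) via R1 from flow(c,h), blue(h,c)
round 2: derive flow(c,g) via R1 from flow(c,a), blue(a,g)
round 2: derive flow(d,d) via R1 from flow(d,i), blue(i,d)
round 2: derive flow(d,j) via R1 from flow(d,i), blue(i,j)
round 2: derive flow(h,a) via R1 from flow(h,c), blue(c,a)
round 2: derive flow(h,h) via R1 from flow(h,c), blue(c,h)
round 3: derive flow(h,g) via R1 from flow(h,a), blue(a,g)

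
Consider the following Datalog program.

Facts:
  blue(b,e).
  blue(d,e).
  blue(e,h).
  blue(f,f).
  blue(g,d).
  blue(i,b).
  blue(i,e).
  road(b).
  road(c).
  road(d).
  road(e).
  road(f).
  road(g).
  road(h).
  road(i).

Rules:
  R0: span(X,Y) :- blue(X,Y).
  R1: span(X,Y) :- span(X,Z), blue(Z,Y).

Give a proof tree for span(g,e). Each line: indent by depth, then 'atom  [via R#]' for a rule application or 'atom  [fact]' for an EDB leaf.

span(g,e)  [via R1]
  span(g,d)  [via R0]
    blue(g,d)  [fact]
  blue(d,e)  [fact]

round 1: derive span(b,e) via R0 from blue(b,e)
round 1: derive span(d,e) via R0 from blue(d,e)
round 1: derive span(e,h) via R0 from blue(e,h)
round 1: derive span(f,f) via R0 from blue(f,f)
round 1: derive span(g,d) via R0 from blue(g,d)
round 1: derive span(i,b) via R0 from blue(i,b)
round 1: derive span(i,e) via R0 from blue(i,e)
round 2: derive span(b,h) via R1 from span(b,e), blue(e,h)
round 2: derive span(d,h) via R1 from span(d,e), blue(e,h)
round 2: derive span(g,e) via R1 from span(g,d), blue(d,e)
round 2: derive span(i,h) via R1 from span(i,e), blue(e,h)
round 3: derive span(g,h) via R1 from span(g,e), blue(e,h)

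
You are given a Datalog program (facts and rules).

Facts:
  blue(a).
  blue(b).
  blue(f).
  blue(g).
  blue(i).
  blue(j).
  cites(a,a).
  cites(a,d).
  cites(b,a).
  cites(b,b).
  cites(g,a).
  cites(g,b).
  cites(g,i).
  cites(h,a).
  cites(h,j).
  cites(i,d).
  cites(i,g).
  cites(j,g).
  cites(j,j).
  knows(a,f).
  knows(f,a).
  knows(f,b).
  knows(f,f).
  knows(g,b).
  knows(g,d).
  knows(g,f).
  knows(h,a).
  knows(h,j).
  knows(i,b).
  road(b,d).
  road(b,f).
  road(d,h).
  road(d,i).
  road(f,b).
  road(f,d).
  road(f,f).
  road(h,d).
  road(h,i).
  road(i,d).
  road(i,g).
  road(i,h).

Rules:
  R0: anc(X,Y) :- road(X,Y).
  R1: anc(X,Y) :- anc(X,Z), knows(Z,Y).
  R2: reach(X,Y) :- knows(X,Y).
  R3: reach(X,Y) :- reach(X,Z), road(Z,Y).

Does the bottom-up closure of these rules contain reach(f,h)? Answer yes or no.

round 1: derive reach(a,f) via R2 from knows(a,f)
round 1: derive reach(f,a) via R2 from knows(f,a)
round 1: derive reach(f,b) via R2 from knows(f,b)
round 1: derive reach(f,f) via R2 from knows(f,f)
round 1: derive reach(g,b) via R2 from knows(g,b)
round 1: derive reach(g,d) via R2 from knows(g,d)
round 1: derive reach(g,f) via R2 from knows(g,f)
round 1: derive reach(h,a) via R2 from knows(h,a)
round 1: derive reach(h,j) via R2 from knows(h,j)
round 1: derive reach(i,b) via R2 from knows(i,b)
round 2: derive reach(a,b) via R3 from reach(a,f), road(f,b)
round 2: derive reach(a,d) via R3 from reach(a,f), road(f,d)
round 2: derive reach(f,d) via R3 from reach(f,b), road(b,d)
round 2: derive reach(g,h) via R3 from reach(g,d), road(d,h)
round 2: derive reach(g,i) via R3 from reach(g,d), road(d,i)
round 2: derive reach(i,d) via R3 from reach(i,b), road(b,d)
round 2: derive reach(i,f) via R3 from reach(i,b), road(b,f)
round 3: derive reach(a,h) via R3 from reach(a,d), road(d,h)
round 3: derive reach(a,i) via R3 from reach(a,d), road(d,i)
round 3: derive reach(f,h) via R3 from reach(f,d), road(d,h)
round 3: derive reach(f,i) via R3 from reach(f,d), road(d,i)
round 3: derive reach(g,g) via R3 from reach(g,i), road(i,g)
round 3: derive reach(i,h) via R3 from reach(i,d), road(d,h)
round 3: derive reach(i,i) via R3 from reach(i,d), road(d,i)
round 4: derive reach(a,g) via R3 from reach(a,i), road(i,g)
round 4: derive reach(f,g) via R3 from reach(f,i), road(i,g)
round 4: derive reach(i,g) via R3 from reach(i,i), road(i,g)

yes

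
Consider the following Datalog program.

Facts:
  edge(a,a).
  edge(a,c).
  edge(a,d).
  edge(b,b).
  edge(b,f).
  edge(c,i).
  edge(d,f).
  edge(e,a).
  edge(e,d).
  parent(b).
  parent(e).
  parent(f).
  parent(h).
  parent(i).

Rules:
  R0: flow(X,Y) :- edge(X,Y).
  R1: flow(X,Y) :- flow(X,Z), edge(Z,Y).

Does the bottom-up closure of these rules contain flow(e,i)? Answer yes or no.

yes

round 1: derive flow(a,a) via R0 from edge(a,a)
round 1: derive flow(a,c) via R0 from edge(a,c)
round 1: derive flow(a,d) via R0 from edge(a,d)
round 1: derive flow(b,b) via R0 from edge(b,b)
round 1: derive flow(b,f) via R0 from edge(b,f)
round 1: derive flow(c,i) via R0 from edge(c,i)
round 1: derive flow(d,f) via R0 from edge(d,f)
round 1: derive flow(e,a) via R0 from edge(e,a)
round 1: derive flow(e,d) via R0 from edge(e,d)
round 2: derive flow(a,f) via R1 from flow(a,d), edge(d,f)
round 2: derive flow(a,i) via R1 from flow(a,c), edge(c,i)
round 2: derive flow(e,c) via R1 from flow(e,a), edge(a,c)
round 2: derive flow(e,f) via R1 from flow(e,d), edge(d,f)
round 3: derive flow(e,i) via R1 from flow(e,c), edge(c,i)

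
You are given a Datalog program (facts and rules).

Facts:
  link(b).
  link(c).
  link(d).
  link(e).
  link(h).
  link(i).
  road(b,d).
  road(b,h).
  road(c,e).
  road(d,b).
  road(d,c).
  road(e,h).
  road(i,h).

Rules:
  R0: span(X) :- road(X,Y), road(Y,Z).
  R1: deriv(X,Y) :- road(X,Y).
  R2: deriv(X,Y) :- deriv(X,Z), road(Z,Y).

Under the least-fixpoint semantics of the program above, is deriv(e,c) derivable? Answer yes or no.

round 1: derive deriv(b,d) via R1 from road(b,d)
round 1: derive deriv(b,h) via R1 from road(b,h)
round 1: derive deriv(c,e) via R1 from road(c,e)
round 1: derive deriv(d,b) via R1 from road(d,b)
round 1: derive deriv(d,c) via R1 from road(d,c)
round 1: derive deriv(e,h) via R1 from road(e,h)
round 1: derive deriv(i,h) via R1 from road(i,h)
round 2: derive deriv(b,b) via R2 from deriv(b,d), road(d,b)
round 2: derive deriv(b,c) via R2 from deriv(b,d), road(d,c)
round 2: derive deriv(c,h) via R2 from deriv(c,e), road(e,h)
round 2: derive deriv(d,d) via R2 from deriv(d,b), road(b,d)
round 2: derive deriv(d,e) via R2 from deriv(d,c), road(c,e)
round 2: derive deriv(d,h) via R2 from deriv(d,b), road(b,h)
round 3: derive deriv(b,e) via R2 from deriv(b,c), road(c,e)

no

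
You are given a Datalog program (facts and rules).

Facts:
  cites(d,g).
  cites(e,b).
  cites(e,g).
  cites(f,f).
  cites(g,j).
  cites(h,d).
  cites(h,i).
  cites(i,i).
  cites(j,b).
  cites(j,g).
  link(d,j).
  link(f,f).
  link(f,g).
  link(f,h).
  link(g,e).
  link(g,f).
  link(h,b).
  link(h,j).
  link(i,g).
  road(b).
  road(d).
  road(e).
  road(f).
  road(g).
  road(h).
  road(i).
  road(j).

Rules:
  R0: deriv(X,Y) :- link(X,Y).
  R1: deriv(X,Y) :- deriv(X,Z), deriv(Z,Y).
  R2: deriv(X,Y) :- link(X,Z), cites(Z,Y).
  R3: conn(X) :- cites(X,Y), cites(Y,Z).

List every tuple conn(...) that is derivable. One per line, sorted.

conn(d)
conn(e)
conn(f)
conn(g)
conn(h)
conn(i)
conn(j)

round 1: derive conn(d) via R3 from cites(d,g), cites(g,j)
round 1: derive conn(e) via R3 from cites(e,g), cites(g,j)
round 1: derive conn(f) via R3 from cites(f,f), cites(f,f)
round 1: derive conn(g) via R3 from cites(g,j), cites(j,b)
round 1: derive conn(h) via R3 from cites(h,d), cites(d,g)
round 1: derive conn(i) via R3 from cites(i,i), cites(i,i)
round 1: derive conn(j) via R3 from cites(j,g), cites(g,j)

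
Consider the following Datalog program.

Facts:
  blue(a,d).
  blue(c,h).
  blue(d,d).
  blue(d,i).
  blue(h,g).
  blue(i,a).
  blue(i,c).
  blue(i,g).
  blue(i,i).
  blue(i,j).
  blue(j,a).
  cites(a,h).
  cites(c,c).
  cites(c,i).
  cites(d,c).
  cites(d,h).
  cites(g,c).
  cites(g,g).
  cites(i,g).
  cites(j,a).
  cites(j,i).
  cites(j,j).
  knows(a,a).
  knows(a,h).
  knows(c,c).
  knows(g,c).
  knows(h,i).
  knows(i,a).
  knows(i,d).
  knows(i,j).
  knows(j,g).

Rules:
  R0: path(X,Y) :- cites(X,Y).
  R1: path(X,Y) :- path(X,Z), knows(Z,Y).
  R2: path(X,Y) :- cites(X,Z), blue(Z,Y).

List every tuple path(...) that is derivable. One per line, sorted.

path(a,a)
path(a,c)
path(a,d)
path(a,g)
path(a,h)
path(a,i)
path(a,j)
path(c,a)
path(c,c)
path(c,d)
path(c,g)
path(c,h)
path(c,i)
path(c,j)
path(d,a)
path(d,c)
path(d,d)
path(d,g)
path(d,h)
path(d,i)
path(d,j)
path(g,a)
path(g,c)
path(g,d)
path(g,g)
path(g,h)
path(g,i)
path(g,j)
path(i,c)
path(i,g)
path(j,a)
path(j,c)
path(j,d)
path(j,g)
path(j,h)
path(j,i)
path(j,j)

round 1: derive path(a,h) via R0 from cites(a,h)
round 1: derive path(c,c) via R0 from cites(c,c)
round 1: derive path(c,i) via R0 from cites(c,i)
round 1: derive path(d,c) via R0 from cites(d,c)
round 1: derive path(d,h) via R0 from cites(d,h)
round 1: derive path(g,c) via R0 from cites(g,c)
round 1: derive path(g,g) via R0 from cites(g,g)
round 1: derive path(i,g) via R0 from cites(i,g)
round 1: derive path(j,a) via R0 from cites(j,a)
round 1: derive path(j,i) via R0 from cites(j,i)
round 1: derive path(j,j) via R0 from cites(j,j)
round 1: derive path(a,g) via R2 from cites(a,h), blue(h,g)
round 1: derive path(c,a) via R2 from cites(c,i), blue(i,a)
round 1: derive path(c,g) via R2 from cites(c,i), blue(i,g)
round 1: derive path(c,h) via R2 from cites(c,c), blue(c,h)
round 1: derive path(c,j) via R2 from cites(c,i), blue(i,j)
round 1: derive path(d,g) via R2 from cites(d,h), blue(h,g)
round 1: derive path(g,h) via R2 from cites(g,c), blue(c,h)
round 1: derive path(j,c) via R2 from cites(j,i), blue(i,c)
round 1: derive path(j,d) via R2 from cites(j,a), blue(a,d)
round 1: derive path(j,g) via R2 from cites(j,i), blue(i,g)
round 2: derive path(a,c) via R1 from path(a,g), knows(g,c)
round 2: derive path(a,i) via R1 from path(a,h), knows(h,i)
round 2: derive path(c,d) via R1 from path(c,i), knows(i,d)
round 2: derive path(d,i) via R1 from path(d,h), knows(h,i)
round 2: derive path(g,i) via R1 from path(g,h), knows(h,i)
round 2: derive path(i,c) via R1 from path(i,g), knows(g,c)
round 2: derive path(j,h) via R1 from path(j,a), knows(a,h)
round 3: derive path(a,a) via R1 from path(a,i), knows(i,a)
round 3: derive path(a,d) via R1 from path(a,i), knows(i,d)
round 3: derive path(a,j) via R1 from path(a,i), knows(i,j)
round 3: derive path(d,a) via R1 from path(d,i), knows(i,a)
round 3: derive path(d,d) via R1 from path(d,i), knows(i,d)
round 3: derive path(d,j) via R1 from path(d,i), knows(i,j)
round 3: derive path(g,a) via R1 from path(g,i), knows(i,a)
round 3: derive path(g,d) via R1 from path(g,i), knows(i,d)
round 3: derive path(g,j) via R1 from path(g,i), knows(i,j)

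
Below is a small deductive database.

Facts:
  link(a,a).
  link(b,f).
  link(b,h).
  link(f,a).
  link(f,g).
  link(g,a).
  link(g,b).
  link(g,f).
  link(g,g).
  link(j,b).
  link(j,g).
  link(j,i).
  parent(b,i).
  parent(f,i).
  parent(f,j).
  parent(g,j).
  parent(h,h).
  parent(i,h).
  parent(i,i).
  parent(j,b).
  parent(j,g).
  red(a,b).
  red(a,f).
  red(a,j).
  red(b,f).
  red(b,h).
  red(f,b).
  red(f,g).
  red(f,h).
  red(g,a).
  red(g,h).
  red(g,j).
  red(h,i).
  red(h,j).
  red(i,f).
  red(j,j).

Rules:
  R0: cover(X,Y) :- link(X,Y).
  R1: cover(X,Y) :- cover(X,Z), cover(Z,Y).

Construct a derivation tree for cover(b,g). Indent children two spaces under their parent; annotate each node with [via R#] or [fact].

round 1: derive cover(a,a) via R0 from link(a,a)
round 1: derive cover(b,f) via R0 from link(b,f)
round 1: derive cover(b,h) via R0 from link(b,h)
round 1: derive cover(f,a) via R0 from link(f,a)
round 1: derive cover(f,g) via R0 from link(f,g)
round 1: derive cover(g,a) via R0 from link(g,a)
round 1: derive cover(g,b) via R0 from link(g,b)
round 1: derive cover(g,f) via R0 from link(g,f)
round 1: derive cover(g,g) via R0 from link(g,g)
round 1: derive cover(j,b) via R0 from link(j,b)
round 1: derive cover(j,g) via R0 from link(j,g)
round 1: derive cover(j,i) via R0 from link(j,i)
round 2: derive cover(b,a) via R1 from cover(b,f), cover(f,a)
round 2: derive cover(b,g) via R1 from cover(b,f), cover(f,g)
round 2: derive cover(f,b) via R1 from cover(f,g), cover(g,b)
round 2: derive cover(f,f) via R1 from cover(f,g), cover(g,f)
round 2: derive cover(g,h) via R1 from cover(g,b), cover(b,h)
round 2: derive cover(j,a) via R1 from cover(j,g), cover(g,a)
round 2: derive cover(j,f) via R1 from cover(j,b), cover(b,f)
round 2: derive cover(j,h) via R1 from cover(j,b), cover(b,h)
round 3: derive cover(b,b) via R1 from cover(b,f), cover(f,b)
round 3: derive cover(f,h) via R1 from cover(f,b), cover(b,h)

cover(b,g)  [via R1]
  cover(b,f)  [via R0]
    link(b,f)  [fact]
  cover(f,g)  [via R0]
    link(f,g)  [fact]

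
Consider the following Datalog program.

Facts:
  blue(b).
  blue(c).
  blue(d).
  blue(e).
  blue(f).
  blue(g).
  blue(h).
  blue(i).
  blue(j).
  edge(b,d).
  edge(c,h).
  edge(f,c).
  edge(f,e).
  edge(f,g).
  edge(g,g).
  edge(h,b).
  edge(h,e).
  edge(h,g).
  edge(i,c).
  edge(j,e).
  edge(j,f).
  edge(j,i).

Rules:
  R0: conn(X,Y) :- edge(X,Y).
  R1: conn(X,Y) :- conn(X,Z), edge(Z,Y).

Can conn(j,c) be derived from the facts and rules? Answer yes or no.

round 1: derive conn(b,d) via R0 from edge(b,d)
round 1: derive conn(c,h) via R0 from edge(c,h)
round 1: derive conn(f,c) via R0 from edge(f,c)
round 1: derive conn(f,e) via R0 from edge(f,e)
round 1: derive conn(f,g) via R0 from edge(f,g)
round 1: derive conn(g,g) via R0 from edge(g,g)
round 1: derive conn(h,b) via R0 from edge(h,b)
round 1: derive conn(h,e) via R0 from edge(h,e)
round 1: derive conn(h,g) via R0 from edge(h,g)
round 1: derive conn(i,c) via R0 from edge(i,c)
round 1: derive conn(j,e) via R0 from edge(j,e)
round 1: derive conn(j,f) via R0 from edge(j,f)
round 1: derive conn(j,i) via R0 from edge(j,i)
round 2: derive conn(c,b) via R1 from conn(c,h), edge(h,b)
round 2: derive conn(c,e) via R1 from conn(c,h), edge(h,e)
round 2: derive conn(c,g) via R1 from conn(c,h), edge(h,g)
round 2: derive conn(f,h) via R1 from conn(f,c), edge(c,h)
round 2: derive conn(h,d) via R1 from conn(h,b), edge(b,d)
round 2: derive conn(i,h) via R1 from conn(i,c), edge(c,h)
round 2: derive conn(j,c) via R1 from conn(j,f), edge(f,c)
round 2: derive conn(j,g) via R1 from conn(j,f), edge(f,g)
round 3: derive conn(c,d) via R1 from conn(c,b), edge(b,d)
round 3: derive conn(f,b) via R1 from conn(f,h), edge(h,b)
round 3: derive conn(i,b) via R1 from conn(i,h), edge(h,b)
round 3: derive conn(i,e) via R1 from conn(i,h), edge(h,e)
round 3: derive conn(i,g) via R1 from conn(i,h), edge(h,g)
round 3: derive conn(j,h) via R1 from conn(j,c), edge(c,h)
round 4: derive conn(f,d) via R1 from conn(f,b), edge(b,d)
round 4: derive conn(i,d) via R1 from conn(i,b), edge(b,d)
round 4: derive conn(j,b) via R1 from conn(j,h), edge(h,b)
round 5: derive conn(j,d) via R1 from conn(j,b), edge(b,d)

yes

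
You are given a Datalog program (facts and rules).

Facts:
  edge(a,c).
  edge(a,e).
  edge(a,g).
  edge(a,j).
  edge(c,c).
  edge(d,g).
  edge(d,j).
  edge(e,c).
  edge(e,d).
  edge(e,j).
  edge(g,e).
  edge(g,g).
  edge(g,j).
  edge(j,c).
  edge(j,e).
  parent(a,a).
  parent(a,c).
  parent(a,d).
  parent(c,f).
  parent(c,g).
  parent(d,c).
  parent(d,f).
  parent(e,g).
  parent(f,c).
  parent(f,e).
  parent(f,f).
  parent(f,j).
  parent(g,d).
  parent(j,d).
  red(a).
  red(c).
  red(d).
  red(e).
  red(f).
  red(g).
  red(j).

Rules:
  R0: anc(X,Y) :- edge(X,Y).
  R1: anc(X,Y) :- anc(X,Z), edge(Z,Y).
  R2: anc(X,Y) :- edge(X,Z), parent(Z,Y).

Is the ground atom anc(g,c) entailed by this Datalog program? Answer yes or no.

yes

round 1: derive anc(a,c) via R0 from edge(a,c)
round 1: derive anc(a,e) via R0 from edge(a,e)
round 1: derive anc(a,g) via R0 from edge(a,g)
round 1: derive anc(a,j) via R0 from edge(a,j)
round 1: derive anc(c,c) via R0 from edge(c,c)
round 1: derive anc(d,g) via R0 from edge(d,g)
round 1: derive anc(d,j) via R0 from edge(d,j)
round 1: derive anc(e,c) via R0 from edge(e,c)
round 1: derive anc(e,d) via R0 from edge(e,d)
round 1: derive anc(e,j) via R0 from edge(e,j)
round 1: derive anc(g,e) via R0 from edge(g,e)
round 1: derive anc(g,g) via R0 from edge(g,g)
round 1: derive anc(g,j) via R0 from edge(g,j)
round 1: derive anc(j,c) via R0 from edge(j,c)
round 1: derive anc(j,e) via R0 from edge(j,e)
round 1: derive anc(a,d) via R2 from edge(a,g), parent(g,d)
round 1: derive anc(a,f) via R2 from edge(a,c), parent(c,f)
round 1: derive anc(c,f) via R2 from edge(c,c), parent(c,f)
round 1: derive anc(c,g) via R2 from edge(c,c), parent(c,g)
round 1: derive anc(d,d) via R2 from edge(d,g), parent(g,d)
round 1: derive anc(e,f) via R2 from edge(e,c), parent(c,f)
round 1: derive anc(e,g) via R2 from edge(e,c), parent(c,g)
round 1: derive anc(g,d) via R2 from edge(g,g), parent(g,d)
round 1: derive anc(j,f) via R2 from edge(j,c), parent(c,f)
round 1: derive anc(j,g) via R2 from edge(j,c), parent(c,g)
round 2: derive anc(c,e) via R1 from anc(c,g), edge(g,e)
round 2: derive anc(c,j) via R1 from anc(c,g), edge(g,j)
round 2: derive anc(d,c) via R1 from anc(d,j), edge(j,c)
round 2: derive anc(d,e) via R1 from anc(d,g), edge(g,e)
round 2: derive anc(e,e) via R1 from anc(e,g), edge(g,e)
round 2: derive anc(g,c) via R1 from anc(g,e), edge(e,c)
round 2: derive anc(j,d) via R1 from anc(j,e), edge(e,d)
round 2: derive anc(j,j) via R1 from anc(j,e), edge(e,j)
round 3: derive anc(c,d) via R1 from anc(c,e), edge(e,d)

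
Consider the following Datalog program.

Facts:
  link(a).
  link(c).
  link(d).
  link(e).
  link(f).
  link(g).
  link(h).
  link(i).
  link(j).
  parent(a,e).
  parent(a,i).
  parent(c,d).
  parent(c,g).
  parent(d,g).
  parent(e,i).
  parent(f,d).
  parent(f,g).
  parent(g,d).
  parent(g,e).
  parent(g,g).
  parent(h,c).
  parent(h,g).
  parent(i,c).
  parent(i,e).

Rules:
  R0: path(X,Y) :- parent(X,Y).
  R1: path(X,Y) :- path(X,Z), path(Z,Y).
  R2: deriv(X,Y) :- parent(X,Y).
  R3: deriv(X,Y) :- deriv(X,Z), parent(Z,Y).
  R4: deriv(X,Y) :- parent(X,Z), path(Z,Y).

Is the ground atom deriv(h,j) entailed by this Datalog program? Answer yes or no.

round 1: derive path(a,e) via R0 from parent(a,e)
round 1: derive path(a,i) via R0 from parent(a,i)
round 1: derive path(c,d) via R0 from parent(c,d)
round 1: derive path(c,g) via R0 from parent(c,g)
round 1: derive path(d,g) via R0 from parent(d,g)
round 1: derive path(e,i) via R0 from parent(e,i)
round 1: derive path(f,d) via R0 from parent(f,d)
round 1: derive path(f,g) via R0 from parent(f,g)
round 1: derive path(g,d) via R0 from parent(g,d)
round 1: derive path(g,e) via R0 from parent(g,e)
round 1: derive path(g,g) via R0 from parent(g,g)
round 1: derive path(h,c) via R0 from parent(h,c)
round 1: derive path(h,g) via R0 from parent(h,g)
round 1: derive path(i,c) via R0 from parent(i,c)
round 1: derive path(i,e) via R0 from parent(i,e)
round 1: derive deriv(a,e) via R2 from parent(a,e)
round 1: derive deriv(a,i) via R2 from parent(a,i)
round 1: derive deriv(c,d) via R2 from parent(c,d)
round 1: derive deriv(c,g) via R2 from parent(c,g)
round 1: derive deriv(d,g) via R2 from parent(d,g)
round 1: derive deriv(e,i) via R2 from parent(e,i)
round 1: derive deriv(f,d) via R2 from parent(f,d)
round 1: derive deriv(f,g) via R2 from parent(f,g)
round 1: derive deriv(g,d) via R2 from parent(g,d)
round 1: derive deriv(g,e) via R2 from parent(g,e)
round 1: derive deriv(g,g) via R2 from parent(g,g)
round 1: derive deriv(h,c) via R2 from parent(h,c)
round 1: derive deriv(h,g) via R2 from parent(h,g)
round 1: derive deriv(i,c) via R2 from parent(i,c)
round 1: derive deriv(i,e) via R2 from parent(i,e)
round 2: derive path(a,c) via R1 from path(a,i), path(i,c)
round 2: derive path(c,e) via R1 from path(c,g), path(g,e)
round 2: derive path(d,d) via R1 from path(d,g), path(g,d)
round 2: derive path(d,e) via R1 from path(d,g), path(g,e)
round 2: derive path(e,c) via R1 from path(e,i), path(i,c)
round 2: derive path(e,e) via R1 from path(e,i), path(i,e)
round 2: derive path(f,e) via R1 from path(f,g), path(g,e)
round 2: derive path(g,i) via R1 from path(g,e), path(e,i)
round 2: derive path(h,d) via R1 from path(h,c), path(c,d)
round 2: derive path(h,e) via R1 from path(h,g), path(g,e)
round 2: derive path(i,d) via R1 from path(i,c), path(c,d)
round 2: derive path(i,g) via R1 from path(i,c), path(c,g)
round 2: derive path(i,i) via R1 from path(i,e), path(e,i)
round 2: derive deriv(a,c) via R3 from deriv(a,i), parent(i,c)
round 2: derive deriv(c,e) via R3 from deriv(c,g), parent(g,e)
round 2: derive deriv(d,d) via R3 from deriv(d,g), parent(g,d)
round 2: derive deriv(d,e) via R3 from deriv(d,g), parent(g,e)
round 2: derive deriv(e,c) via R3 from deriv(e,i), parent(i,c)
round 2: derive deriv(e,e) via R3 from deriv(e,i), parent(i,e)
round 2: derive deriv(f,e) via R3 from deriv(f,g), parent(g,e)
round 2: derive deriv(g,i) via R3 from deriv(g,e), parent(e,i)
round 2: derive deriv(h,d) via R3 from deriv(h,c), parent(c,d)
round 2: derive deriv(h,e) via R3 from deriv(h,g), parent(g,e)
round 2: derive deriv(i,d) via R3 from deriv(i,c), parent(c,d)
round 2: derive deriv(i,g) via R3 from deriv(i,c), parent(c,g)
round 2: derive deriv(i,i) via R3 from deriv(i,e), parent(e,i)
round 3: derive path(a,d) via R1 from path(a,c), path(c,d)
round 3: derive path(a,g) via R1 from path(a,c), path(c,g)
round 3: derive path(c,c) via R1 from path(c,e), path(e,c)
round 3: derive path(c,i) via R1 from path(c,e), path(e,i)
round 3: derive path(d,c) via R1 from path(d,e), path(e,c)
round 3: derive path(d,i) via R1 from path(d,e), path(e,i)
round 3: derive path(e,d) via R1 from path(e,c), path(c,d)
round 3: derive path(e,g) via R1 from path(e,c), path(c,g)
round 3: derive path(f,c) via R1 from path(f,e), path(e,c)
round 3: derive path(f,i) via R1 from path(f,e), path(e,i)
round 3: derive path(g,c) via R1 from path(g,e), path(e,c)
round 3: derive path(h,i) via R1 from path(h,e), path(e,i)
round 3: derive deriv(a,d) via R3 from deriv(a,c), parent(c,d)
round 3: derive deriv(a,g) via R3 from deriv(a,c), parent(c,g)
round 3: derive deriv(c,i) via R3 from deriv(c,e), parent(e,i)
round 3: derive deriv(d,i) via R3 from deriv(d,e), parent(e,i)
round 3: derive deriv(e,d) via R3 from deriv(e,c), parent(c,d)
round 3: derive deriv(e,g) via R3 from deriv(e,c), parent(c,g)
round 3: derive deriv(f,i) via R3 from deriv(f,e), parent(e,i)
round 3: derive deriv(g,c) via R3 from deriv(g,i), parent(i,c)
round 3: derive deriv(h,i) via R3 from deriv(h,e), parent(e,i)
round 4: derive deriv(c,c) via R3 from deriv(c,i), parent(i,c)
round 4: derive deriv(d,c) via R3 from deriv(d,i), parent(i,c)
round 4: derive deriv(f,c) via R3 from deriv(f,i), parent(i,c)

no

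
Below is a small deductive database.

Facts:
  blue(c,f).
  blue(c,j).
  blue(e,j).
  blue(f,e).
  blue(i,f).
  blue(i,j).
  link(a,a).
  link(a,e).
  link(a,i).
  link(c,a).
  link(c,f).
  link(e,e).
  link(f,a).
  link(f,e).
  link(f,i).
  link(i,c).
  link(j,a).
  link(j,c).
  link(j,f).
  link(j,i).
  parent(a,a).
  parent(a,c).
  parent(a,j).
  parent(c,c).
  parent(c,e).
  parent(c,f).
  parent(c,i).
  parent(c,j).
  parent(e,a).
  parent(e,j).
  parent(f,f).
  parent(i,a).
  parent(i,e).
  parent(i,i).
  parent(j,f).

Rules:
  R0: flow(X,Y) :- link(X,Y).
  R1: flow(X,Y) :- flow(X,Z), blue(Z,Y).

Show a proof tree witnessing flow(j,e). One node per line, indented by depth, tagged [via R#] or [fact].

round 1: derive flow(a,a) via R0 from link(a,a)
round 1: derive flow(a,e) via R0 from link(a,e)
round 1: derive flow(a,i) via R0 from link(a,i)
round 1: derive flow(c,a) via R0 from link(c,a)
round 1: derive flow(c,f) via R0 from link(c,f)
round 1: derive flow(e,e) via R0 from link(e,e)
round 1: derive flow(f,a) via R0 from link(f,a)
round 1: derive flow(f,e) via R0 from link(f,e)
round 1: derive flow(f,i) via R0 from link(f,i)
round 1: derive flow(i,c) via R0 from link(i,c)
round 1: derive flow(j,a) via R0 from link(j,a)
round 1: derive flow(j,c) via R0 from link(j,c)
round 1: derive flow(j,f) via R0 from link(j,f)
round 1: derive flow(j,i) via R0 from link(j,i)
round 2: derive flow(a,f) via R1 from flow(a,i), blue(i,f)
round 2: derive flow(a,j) via R1 from flow(a,e), blue(e,j)
round 2: derive flow(c,e) via R1 from flow(c,f), blue(f,e)
round 2: derive flow(e,j) via R1 from flow(e,e), blue(e,j)
round 2: derive flow(f,f) via R1 from flow(f,i), blue(i,f)
round 2: derive flow(f,j) via R1 from flow(f,e), blue(e,j)
round 2: derive flow(i,f) via R1 from flow(i,c), blue(c,f)
round 2: derive flow(i,j) via R1 from flow(i,c), blue(c,j)
round 2: derive flow(j,e) via R1 from flow(j,f), blue(f,e)
round 2: derive flow(j,j) via R1 from flow(j,c), blue(c,j)
round 3: derive flow(c,j) via R1 from flow(c,e), blue(e,j)
round 3: derive flow(i,e) via R1 from flow(i,f), blue(f,e)

flow(j,e)  [via R1]
  flow(j,f)  [via R0]
    link(j,f)  [fact]
  blue(f,e)  [fact]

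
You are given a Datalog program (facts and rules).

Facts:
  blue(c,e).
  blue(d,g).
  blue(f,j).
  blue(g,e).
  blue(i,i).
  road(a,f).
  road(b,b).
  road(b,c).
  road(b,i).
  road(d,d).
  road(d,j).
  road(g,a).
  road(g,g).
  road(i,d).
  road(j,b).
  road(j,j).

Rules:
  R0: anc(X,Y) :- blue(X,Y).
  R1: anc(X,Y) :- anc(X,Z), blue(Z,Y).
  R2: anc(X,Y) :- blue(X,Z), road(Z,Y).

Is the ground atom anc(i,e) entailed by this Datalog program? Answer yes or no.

round 1: derive anc(c,e) via R0 from blue(c,e)
round 1: derive anc(d,g) via R0 from blue(d,g)
round 1: derive anc(f,j) via R0 from blue(f,j)
round 1: derive anc(g,e) via R0 from blue(g,e)
round 1: derive anc(i,i) via R0 from blue(i,i)
round 1: derive anc(d,a) via R2 from blue(d,g), road(g,a)
round 1: derive anc(f,b) via R2 from blue(f,j), road(j,b)
round 1: derive anc(i,d) via R2 from blue(i,i), road(i,d)
round 2: derive anc(d,e) via R1 from anc(d,g), blue(g,e)
round 2: derive anc(i,g) via R1 from anc(i,d), blue(d,g)
round 3: derive anc(i,e) via R1 from anc(i,g), blue(g,e)

yes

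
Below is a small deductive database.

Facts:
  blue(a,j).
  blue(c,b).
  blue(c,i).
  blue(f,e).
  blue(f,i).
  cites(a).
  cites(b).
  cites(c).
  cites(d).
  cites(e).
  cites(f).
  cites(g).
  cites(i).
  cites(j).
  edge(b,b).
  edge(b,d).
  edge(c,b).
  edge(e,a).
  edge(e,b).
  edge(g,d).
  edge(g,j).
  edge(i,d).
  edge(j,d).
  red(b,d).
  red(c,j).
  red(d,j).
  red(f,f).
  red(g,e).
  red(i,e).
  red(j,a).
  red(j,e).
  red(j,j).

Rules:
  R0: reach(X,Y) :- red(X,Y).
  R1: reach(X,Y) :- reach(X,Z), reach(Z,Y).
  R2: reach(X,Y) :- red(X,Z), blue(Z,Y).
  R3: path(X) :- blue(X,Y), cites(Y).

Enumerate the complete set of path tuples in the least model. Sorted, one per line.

round 1: derive path(a) via R3 from blue(a,j), cites(j)
round 1: derive path(c) via R3 from blue(c,b), cites(b)
round 1: derive path(f) via R3 from blue(f,e), cites(e)

path(a)
path(c)
path(f)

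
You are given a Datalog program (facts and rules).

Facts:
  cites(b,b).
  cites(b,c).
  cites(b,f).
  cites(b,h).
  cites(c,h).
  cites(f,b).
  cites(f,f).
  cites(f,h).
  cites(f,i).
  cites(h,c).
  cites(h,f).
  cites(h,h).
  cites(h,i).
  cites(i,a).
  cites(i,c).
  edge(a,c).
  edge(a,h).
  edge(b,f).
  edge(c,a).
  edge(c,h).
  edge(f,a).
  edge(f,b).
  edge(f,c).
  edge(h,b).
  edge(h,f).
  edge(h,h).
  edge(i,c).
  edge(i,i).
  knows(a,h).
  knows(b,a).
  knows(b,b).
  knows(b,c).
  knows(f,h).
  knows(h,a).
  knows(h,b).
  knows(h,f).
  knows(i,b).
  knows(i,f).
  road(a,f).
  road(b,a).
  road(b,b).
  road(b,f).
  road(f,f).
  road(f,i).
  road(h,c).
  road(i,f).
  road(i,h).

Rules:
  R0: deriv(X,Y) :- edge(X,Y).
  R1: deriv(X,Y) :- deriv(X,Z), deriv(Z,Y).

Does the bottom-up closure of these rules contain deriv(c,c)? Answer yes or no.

yes

round 1: derive deriv(a,c) via R0 from edge(a,c)
round 1: derive deriv(a,h) via R0 from edge(a,h)
round 1: derive deriv(b,f) via R0 from edge(b,f)
round 1: derive deriv(c,a) via R0 from edge(c,a)
round 1: derive deriv(c,h) via R0 from edge(c,h)
round 1: derive deriv(f,a) via R0 from edge(f,a)
round 1: derive deriv(f,b) via R0 from edge(f,b)
round 1: derive deriv(f,c) via R0 from edge(f,c)
round 1: derive deriv(h,b) via R0 from edge(h,b)
round 1: derive deriv(h,f) via R0 from edge(h,f)
round 1: derive deriv(h,h) via R0 from edge(h,h)
round 1: derive deriv(i,c) via R0 from edge(i,c)
round 1: derive deriv(i,i) via R0 from edge(i,i)
round 2: derive deriv(a,a) via R1 from deriv(a,c), deriv(c,a)
round 2: derive deriv(a,b) via R1 from deriv(a,h), deriv(h,b)
round 2: derive deriv(a,f) via R1 from deriv(a,h), deriv(h,f)
round 2: derive deriv(b,a) via R1 from deriv(b,f), deriv(f,a)
round 2: derive deriv(b,b) via R1 from deriv(b,f), deriv(f,b)
round 2: derive deriv(b,c) via R1 from deriv(b,f), deriv(f,c)
round 2: derive deriv(c,b) via R1 from deriv(c,h), deriv(h,b)
round 2: derive deriv(c,c) via R1 from deriv(c,a), deriv(a,c)
round 2: derive deriv(c,f) via R1 from deriv(c,h), deriv(h,f)
round 2: derive deriv(f,f) via R1 from deriv(f,b), deriv(b,f)
round 2: derive deriv(f,h) via R1 from deriv(f,a), deriv(a,h)
round 2: derive deriv(h,a) via R1 from deriv(h,f), deriv(f,a)
round 2: derive deriv(h,c) via R1 from deriv(h,f), deriv(f,c)
round 2: derive deriv(i,a) via R1 from deriv(i,c), deriv(c,a)
round 2: derive deriv(i,h) via R1 from deriv(i,c), deriv(c,h)
round 3: derive deriv(b,h) via R1 from deriv(b,a), deriv(a,h)
round 3: derive deriv(i,b) via R1 from deriv(i,a), deriv(a,b)
round 3: derive deriv(i,f) via R1 from deriv(i,a), deriv(a,f)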